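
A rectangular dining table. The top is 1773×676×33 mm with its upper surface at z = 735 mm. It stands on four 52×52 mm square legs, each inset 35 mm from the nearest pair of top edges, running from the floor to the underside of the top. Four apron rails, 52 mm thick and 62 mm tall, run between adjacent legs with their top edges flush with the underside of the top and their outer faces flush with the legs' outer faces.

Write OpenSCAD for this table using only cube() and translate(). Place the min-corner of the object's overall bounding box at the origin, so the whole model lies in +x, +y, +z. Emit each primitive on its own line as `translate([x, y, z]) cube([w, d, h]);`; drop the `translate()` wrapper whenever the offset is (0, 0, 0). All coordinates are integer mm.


// leg_h = 735 - 33 = 702
// apron z = 702 - 62 = 640
translate([0, 0, 702]) cube([1773, 676, 33]);
translate([35, 35, 0]) cube([52, 52, 702]);
translate([1686, 35, 0]) cube([52, 52, 702]);
translate([35, 589, 0]) cube([52, 52, 702]);
translate([1686, 589, 0]) cube([52, 52, 702]);
translate([87, 35, 640]) cube([1599, 52, 62]);
translate([87, 589, 640]) cube([1599, 52, 62]);
translate([35, 87, 640]) cube([52, 502, 62]);
translate([1686, 87, 640]) cube([52, 502, 62]);


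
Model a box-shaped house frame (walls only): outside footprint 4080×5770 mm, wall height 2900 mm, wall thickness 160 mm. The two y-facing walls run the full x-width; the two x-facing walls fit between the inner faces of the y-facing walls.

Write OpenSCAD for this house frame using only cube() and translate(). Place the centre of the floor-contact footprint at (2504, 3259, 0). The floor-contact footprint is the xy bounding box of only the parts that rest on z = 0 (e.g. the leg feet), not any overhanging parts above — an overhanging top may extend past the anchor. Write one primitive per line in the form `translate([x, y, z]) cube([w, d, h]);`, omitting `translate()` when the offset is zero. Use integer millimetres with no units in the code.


translate([464, 374, 0]) cube([4080, 160, 2900]);
translate([464, 5984, 0]) cube([4080, 160, 2900]);
translate([464, 534, 0]) cube([160, 5450, 2900]);
translate([4384, 534, 0]) cube([160, 5450, 2900]);


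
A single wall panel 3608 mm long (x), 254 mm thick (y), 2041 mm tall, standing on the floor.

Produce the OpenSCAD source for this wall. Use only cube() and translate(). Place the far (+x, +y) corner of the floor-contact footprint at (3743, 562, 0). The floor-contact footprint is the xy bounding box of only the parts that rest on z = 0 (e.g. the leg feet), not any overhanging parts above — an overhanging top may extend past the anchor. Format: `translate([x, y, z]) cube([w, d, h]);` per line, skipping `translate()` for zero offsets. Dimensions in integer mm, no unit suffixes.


translate([135, 308, 0]) cube([3608, 254, 2041]);


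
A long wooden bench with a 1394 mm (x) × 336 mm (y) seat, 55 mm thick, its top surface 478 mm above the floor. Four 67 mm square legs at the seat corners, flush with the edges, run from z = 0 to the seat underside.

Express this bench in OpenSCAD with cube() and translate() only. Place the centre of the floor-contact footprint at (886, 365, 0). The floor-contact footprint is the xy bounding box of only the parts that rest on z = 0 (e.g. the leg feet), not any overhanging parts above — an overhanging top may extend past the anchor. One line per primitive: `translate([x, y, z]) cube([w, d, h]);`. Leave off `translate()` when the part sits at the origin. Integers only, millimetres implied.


translate([189, 197, 423]) cube([1394, 336, 55]);
translate([189, 197, 0]) cube([67, 67, 423]);
translate([189, 466, 0]) cube([67, 67, 423]);
translate([1516, 197, 0]) cube([67, 67, 423]);
translate([1516, 466, 0]) cube([67, 67, 423]);


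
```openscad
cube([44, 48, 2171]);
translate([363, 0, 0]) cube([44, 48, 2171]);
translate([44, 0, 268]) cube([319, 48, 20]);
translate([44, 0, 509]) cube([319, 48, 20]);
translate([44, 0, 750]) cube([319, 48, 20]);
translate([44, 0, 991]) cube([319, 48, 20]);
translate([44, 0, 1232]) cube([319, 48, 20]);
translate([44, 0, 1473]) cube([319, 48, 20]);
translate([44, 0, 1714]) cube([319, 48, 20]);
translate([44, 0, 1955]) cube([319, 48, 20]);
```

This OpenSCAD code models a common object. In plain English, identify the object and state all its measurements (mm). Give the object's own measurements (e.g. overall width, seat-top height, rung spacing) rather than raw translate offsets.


A straight ladder. Two 44×48 mm vertical rails, 2171 mm tall, stand 407 mm apart (outside-to-outside) with their front faces coplanar on the −y side. 8 rungs, each 48 mm deep and 20 mm tall, span between the inner faces of the rails, front faces flush with the rails. The lowest rung's underside is at z = 268 mm and rungs are spaced 241 mm apart (underside to underside).


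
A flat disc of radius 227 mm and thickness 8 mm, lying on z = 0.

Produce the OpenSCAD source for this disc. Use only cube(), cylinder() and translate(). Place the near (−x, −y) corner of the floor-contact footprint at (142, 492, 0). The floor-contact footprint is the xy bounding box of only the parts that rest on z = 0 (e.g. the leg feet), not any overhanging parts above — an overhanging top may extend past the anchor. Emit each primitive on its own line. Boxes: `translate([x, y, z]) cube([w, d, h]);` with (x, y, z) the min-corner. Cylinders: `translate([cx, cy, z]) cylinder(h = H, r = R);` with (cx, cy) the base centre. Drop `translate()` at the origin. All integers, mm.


translate([369, 719, 0]) cylinder(h = 8, r = 227);


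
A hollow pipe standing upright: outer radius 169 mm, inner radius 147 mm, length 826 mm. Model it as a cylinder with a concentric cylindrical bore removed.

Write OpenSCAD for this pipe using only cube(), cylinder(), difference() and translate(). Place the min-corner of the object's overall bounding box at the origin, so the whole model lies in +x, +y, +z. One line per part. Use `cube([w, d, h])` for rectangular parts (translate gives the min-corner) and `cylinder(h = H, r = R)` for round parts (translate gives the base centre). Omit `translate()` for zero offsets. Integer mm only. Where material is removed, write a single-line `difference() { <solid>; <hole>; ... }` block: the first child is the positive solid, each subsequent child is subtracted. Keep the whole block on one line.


difference() { translate([169, 169, 0]) cylinder(h = 826, r = 169); translate([169, 169, 0]) cylinder(h = 826, r = 147); }


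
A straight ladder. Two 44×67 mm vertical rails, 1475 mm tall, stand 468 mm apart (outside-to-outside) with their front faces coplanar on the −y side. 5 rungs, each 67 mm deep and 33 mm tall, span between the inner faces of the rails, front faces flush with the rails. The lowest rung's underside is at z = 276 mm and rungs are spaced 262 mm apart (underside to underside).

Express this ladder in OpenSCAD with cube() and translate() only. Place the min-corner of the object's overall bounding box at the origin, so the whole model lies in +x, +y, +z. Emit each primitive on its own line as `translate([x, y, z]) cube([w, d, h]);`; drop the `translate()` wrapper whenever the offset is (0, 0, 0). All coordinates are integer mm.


cube([44, 67, 1475]);
translate([424, 0, 0]) cube([44, 67, 1475]);
translate([44, 0, 276]) cube([380, 67, 33]);
translate([44, 0, 538]) cube([380, 67, 33]);
translate([44, 0, 800]) cube([380, 67, 33]);
translate([44, 0, 1062]) cube([380, 67, 33]);
translate([44, 0, 1324]) cube([380, 67, 33]);


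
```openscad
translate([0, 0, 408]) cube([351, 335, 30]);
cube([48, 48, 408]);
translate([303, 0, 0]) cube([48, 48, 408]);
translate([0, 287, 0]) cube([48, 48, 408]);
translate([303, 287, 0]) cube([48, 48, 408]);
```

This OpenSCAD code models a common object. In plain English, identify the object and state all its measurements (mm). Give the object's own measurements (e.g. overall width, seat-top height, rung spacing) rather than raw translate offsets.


A four-legged stool. The seat is a 351×335×30 mm slab whose top surface is at z = 438 mm; four square legs, each 48×48 mm in cross-section, run from the floor (z = 0) to the underside of the seat, each flush with a corner of the seat.


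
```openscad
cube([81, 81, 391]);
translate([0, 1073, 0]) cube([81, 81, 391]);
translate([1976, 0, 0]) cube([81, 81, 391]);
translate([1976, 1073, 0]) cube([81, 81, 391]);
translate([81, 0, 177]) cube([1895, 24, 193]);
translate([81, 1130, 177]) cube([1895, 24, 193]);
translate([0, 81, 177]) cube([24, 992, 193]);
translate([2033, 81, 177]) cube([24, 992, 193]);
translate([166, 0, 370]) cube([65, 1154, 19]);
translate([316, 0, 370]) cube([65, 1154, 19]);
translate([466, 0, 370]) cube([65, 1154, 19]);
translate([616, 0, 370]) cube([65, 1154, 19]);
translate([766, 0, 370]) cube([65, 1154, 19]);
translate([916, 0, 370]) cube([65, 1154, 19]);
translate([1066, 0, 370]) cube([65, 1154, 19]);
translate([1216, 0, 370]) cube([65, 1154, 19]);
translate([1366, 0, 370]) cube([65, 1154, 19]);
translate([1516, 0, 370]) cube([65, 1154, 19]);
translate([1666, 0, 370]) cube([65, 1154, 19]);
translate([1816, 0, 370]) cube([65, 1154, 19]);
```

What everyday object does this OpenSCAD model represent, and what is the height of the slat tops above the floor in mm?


A bed frame. The slat-top height is 389 mm.

Four posts, four rails, and a row of slats — a bed frame. Slats sit on the rails at z = 177 + 193 = 370; with slat thickness 19, the top is 389 mm.


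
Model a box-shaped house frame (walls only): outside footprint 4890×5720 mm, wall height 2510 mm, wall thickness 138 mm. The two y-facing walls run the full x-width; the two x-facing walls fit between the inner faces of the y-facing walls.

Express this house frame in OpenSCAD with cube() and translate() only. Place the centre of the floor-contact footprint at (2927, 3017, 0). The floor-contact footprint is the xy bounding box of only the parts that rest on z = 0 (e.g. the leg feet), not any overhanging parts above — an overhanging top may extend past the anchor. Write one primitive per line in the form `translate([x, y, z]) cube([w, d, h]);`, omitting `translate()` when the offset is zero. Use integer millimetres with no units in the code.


translate([482, 157, 0]) cube([4890, 138, 2510]);
translate([482, 5739, 0]) cube([4890, 138, 2510]);
translate([482, 295, 0]) cube([138, 5444, 2510]);
translate([5234, 295, 0]) cube([138, 5444, 2510]);


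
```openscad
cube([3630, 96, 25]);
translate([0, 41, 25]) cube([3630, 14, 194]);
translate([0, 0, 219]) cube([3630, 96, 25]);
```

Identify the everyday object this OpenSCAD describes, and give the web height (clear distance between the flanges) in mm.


An I-beam. The web height is 194 mm.

Two wide flanges with a thin centred web — an I-beam. Overall 244 mm minus two 25 mm flanges gives a web of 244 − 2·25 = 194 mm.


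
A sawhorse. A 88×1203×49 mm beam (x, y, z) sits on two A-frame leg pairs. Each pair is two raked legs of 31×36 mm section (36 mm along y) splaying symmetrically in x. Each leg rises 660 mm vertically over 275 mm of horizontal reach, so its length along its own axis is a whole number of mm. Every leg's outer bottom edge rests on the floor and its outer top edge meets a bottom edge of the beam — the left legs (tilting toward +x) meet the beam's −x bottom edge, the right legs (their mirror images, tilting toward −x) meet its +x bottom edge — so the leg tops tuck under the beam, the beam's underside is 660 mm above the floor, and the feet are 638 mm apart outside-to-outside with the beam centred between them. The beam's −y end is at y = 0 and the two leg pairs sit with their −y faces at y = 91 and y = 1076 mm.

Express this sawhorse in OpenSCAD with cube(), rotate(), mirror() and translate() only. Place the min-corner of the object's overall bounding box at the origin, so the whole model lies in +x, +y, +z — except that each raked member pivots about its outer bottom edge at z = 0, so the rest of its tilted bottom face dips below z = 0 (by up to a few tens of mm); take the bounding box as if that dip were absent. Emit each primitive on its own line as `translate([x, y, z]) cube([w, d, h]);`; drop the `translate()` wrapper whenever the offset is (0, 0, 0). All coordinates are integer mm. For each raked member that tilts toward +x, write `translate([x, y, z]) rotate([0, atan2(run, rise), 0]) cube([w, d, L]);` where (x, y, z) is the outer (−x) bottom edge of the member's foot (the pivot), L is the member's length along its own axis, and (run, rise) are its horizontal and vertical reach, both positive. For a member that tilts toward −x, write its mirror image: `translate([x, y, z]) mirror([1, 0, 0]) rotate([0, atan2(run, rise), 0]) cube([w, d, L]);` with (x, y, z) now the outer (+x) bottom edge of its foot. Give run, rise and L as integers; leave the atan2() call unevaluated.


translate([275, 0, 660]) cube([88, 1203, 49]);
translate([0, 91, 0]) rotate([0, atan2(275, 660), 0]) cube([31, 36, 715]);
translate([638, 91, 0]) mirror([1, 0, 0]) rotate([0, atan2(275, 660), 0]) cube([31, 36, 715]);
translate([0, 1076, 0]) rotate([0, atan2(275, 660), 0]) cube([31, 36, 715]);
translate([638, 1076, 0]) mirror([1, 0, 0]) rotate([0, atan2(275, 660), 0]) cube([31, 36, 715]);


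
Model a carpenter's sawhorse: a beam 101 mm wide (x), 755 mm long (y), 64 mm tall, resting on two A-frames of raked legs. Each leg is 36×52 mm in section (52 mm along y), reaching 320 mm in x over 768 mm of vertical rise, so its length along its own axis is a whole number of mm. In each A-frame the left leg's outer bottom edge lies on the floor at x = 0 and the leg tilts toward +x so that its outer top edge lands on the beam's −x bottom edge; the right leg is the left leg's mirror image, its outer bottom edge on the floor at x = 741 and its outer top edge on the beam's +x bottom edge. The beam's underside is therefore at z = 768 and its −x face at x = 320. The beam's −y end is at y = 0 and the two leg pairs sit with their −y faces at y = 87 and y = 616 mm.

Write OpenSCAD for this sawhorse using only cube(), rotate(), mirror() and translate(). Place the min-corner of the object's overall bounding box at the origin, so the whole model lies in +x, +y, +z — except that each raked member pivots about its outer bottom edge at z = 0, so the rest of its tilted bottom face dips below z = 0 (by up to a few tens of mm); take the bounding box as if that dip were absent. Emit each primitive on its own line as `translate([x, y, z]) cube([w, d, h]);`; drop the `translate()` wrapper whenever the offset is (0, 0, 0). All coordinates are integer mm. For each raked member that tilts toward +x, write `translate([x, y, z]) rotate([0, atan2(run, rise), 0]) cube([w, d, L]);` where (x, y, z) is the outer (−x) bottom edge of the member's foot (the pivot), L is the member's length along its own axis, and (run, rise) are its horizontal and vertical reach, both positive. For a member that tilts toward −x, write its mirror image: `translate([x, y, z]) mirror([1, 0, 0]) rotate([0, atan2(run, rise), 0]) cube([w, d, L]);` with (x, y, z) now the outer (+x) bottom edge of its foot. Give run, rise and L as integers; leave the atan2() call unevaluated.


translate([320, 0, 768]) cube([101, 755, 64]);
translate([0, 87, 0]) rotate([0, atan2(320, 768), 0]) cube([36, 52, 832]);
translate([741, 87, 0]) mirror([1, 0, 0]) rotate([0, atan2(320, 768), 0]) cube([36, 52, 832]);
translate([0, 616, 0]) rotate([0, atan2(320, 768), 0]) cube([36, 52, 832]);
translate([741, 616, 0]) mirror([1, 0, 0]) rotate([0, atan2(320, 768), 0]) cube([36, 52, 832]);


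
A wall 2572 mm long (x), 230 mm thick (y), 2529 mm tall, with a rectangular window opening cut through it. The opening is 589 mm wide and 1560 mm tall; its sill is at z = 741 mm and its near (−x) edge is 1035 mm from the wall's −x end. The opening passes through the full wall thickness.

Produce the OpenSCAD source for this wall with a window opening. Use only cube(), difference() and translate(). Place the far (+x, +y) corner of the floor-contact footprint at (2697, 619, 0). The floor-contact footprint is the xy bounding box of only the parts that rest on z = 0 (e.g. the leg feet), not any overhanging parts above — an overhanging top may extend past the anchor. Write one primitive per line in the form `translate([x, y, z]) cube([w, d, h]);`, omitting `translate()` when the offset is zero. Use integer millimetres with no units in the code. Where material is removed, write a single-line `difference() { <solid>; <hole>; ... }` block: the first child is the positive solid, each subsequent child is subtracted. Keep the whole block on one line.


difference() { translate([125, 389, 0]) cube([2572, 230, 2529]); translate([1160, 389, 741]) cube([589, 230, 1560]); }


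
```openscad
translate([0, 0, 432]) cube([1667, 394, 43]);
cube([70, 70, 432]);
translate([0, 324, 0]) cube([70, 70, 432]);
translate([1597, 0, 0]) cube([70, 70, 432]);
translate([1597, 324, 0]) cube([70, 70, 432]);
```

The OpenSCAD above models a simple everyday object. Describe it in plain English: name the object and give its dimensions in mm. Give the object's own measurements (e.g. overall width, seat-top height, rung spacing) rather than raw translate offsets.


A bench: a 1667×394 mm seat slab, 43 mm thick, top at z = 475 mm, on four 70×70 mm square legs flush with the seat corners and standing on z = 0.


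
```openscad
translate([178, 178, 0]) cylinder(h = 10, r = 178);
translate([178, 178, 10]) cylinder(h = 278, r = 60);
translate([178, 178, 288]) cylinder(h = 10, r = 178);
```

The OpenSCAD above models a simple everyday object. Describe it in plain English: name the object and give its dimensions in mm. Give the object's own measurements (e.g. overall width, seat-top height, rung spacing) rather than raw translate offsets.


A spool: two coaxial disc flanges of radius 178 mm and thickness 10 mm, joined by a core cylinder of radius 60 mm and height 278 mm. The lower flange rests on z = 0 and the three cylinders share a vertical axis.


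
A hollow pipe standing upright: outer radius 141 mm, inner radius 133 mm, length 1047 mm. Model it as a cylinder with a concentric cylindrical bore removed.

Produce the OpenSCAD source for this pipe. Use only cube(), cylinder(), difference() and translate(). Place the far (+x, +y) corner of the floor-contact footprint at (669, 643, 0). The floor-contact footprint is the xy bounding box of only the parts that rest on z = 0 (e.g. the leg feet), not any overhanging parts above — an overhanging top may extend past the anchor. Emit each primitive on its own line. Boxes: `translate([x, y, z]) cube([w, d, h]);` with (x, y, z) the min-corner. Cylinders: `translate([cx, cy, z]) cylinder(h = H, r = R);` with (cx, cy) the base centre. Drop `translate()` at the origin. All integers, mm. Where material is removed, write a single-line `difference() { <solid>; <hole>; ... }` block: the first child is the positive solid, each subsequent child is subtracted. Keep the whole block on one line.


difference() { translate([528, 502, 0]) cylinder(h = 1047, r = 141); translate([528, 502, 0]) cylinder(h = 1047, r = 133); }


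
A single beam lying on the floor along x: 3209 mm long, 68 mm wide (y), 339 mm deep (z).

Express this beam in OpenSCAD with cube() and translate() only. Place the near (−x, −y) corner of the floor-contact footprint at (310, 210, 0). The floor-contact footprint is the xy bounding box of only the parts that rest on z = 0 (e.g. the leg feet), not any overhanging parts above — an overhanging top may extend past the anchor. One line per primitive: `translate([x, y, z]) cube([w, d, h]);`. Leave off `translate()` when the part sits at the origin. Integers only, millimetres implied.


translate([310, 210, 0]) cube([3209, 68, 339]);


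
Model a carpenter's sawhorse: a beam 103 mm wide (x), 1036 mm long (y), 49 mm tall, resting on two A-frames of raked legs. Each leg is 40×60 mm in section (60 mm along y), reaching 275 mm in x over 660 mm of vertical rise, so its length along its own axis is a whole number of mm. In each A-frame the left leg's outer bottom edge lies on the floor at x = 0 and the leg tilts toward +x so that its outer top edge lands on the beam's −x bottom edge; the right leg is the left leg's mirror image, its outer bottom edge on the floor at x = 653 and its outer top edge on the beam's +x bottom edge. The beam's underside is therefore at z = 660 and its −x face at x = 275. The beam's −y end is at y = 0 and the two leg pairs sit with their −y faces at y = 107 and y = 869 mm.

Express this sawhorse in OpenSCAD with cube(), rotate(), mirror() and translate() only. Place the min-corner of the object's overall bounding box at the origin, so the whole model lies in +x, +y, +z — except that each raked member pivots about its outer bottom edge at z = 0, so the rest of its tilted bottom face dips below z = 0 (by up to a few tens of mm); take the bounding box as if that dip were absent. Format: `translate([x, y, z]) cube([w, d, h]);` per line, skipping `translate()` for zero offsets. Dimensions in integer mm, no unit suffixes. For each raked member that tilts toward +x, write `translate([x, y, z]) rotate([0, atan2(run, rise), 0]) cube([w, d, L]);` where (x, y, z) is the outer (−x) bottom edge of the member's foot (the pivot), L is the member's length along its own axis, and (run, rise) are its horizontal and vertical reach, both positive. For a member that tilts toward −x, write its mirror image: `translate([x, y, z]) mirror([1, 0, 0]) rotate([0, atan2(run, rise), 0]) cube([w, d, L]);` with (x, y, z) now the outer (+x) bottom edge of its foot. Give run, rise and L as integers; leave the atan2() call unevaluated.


translate([275, 0, 660]) cube([103, 1036, 49]);
translate([0, 107, 0]) rotate([0, atan2(275, 660), 0]) cube([40, 60, 715]);
translate([653, 107, 0]) mirror([1, 0, 0]) rotate([0, atan2(275, 660), 0]) cube([40, 60, 715]);
translate([0, 869, 0]) rotate([0, atan2(275, 660), 0]) cube([40, 60, 715]);
translate([653, 869, 0]) mirror([1, 0, 0]) rotate([0, atan2(275, 660), 0]) cube([40, 60, 715]);


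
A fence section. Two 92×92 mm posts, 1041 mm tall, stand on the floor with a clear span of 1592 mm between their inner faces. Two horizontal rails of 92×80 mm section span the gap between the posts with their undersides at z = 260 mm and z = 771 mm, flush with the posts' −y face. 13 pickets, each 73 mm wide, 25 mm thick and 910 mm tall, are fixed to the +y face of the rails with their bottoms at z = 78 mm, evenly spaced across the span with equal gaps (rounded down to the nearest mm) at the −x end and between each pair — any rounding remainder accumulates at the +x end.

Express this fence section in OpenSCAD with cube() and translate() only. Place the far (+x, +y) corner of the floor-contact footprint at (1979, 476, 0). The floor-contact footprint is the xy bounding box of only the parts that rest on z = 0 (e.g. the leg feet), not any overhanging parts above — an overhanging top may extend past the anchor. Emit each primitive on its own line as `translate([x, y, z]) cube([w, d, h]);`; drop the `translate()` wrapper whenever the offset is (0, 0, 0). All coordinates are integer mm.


translate([203, 384, 0]) cube([92, 92, 1041]);
translate([1887, 384, 0]) cube([92, 92, 1041]);
translate([295, 384, 260]) cube([1592, 92, 80]);
translate([295, 384, 771]) cube([1592, 92, 80]);
translate([340, 476, 78]) cube([73, 25, 910]);
translate([458, 476, 78]) cube([73, 25, 910]);
translate([576, 476, 78]) cube([73, 25, 910]);
translate([694, 476, 78]) cube([73, 25, 910]);
translate([812, 476, 78]) cube([73, 25, 910]);
translate([930, 476, 78]) cube([73, 25, 910]);
translate([1048, 476, 78]) cube([73, 25, 910]);
translate([1166, 476, 78]) cube([73, 25, 910]);
translate([1284, 476, 78]) cube([73, 25, 910]);
translate([1402, 476, 78]) cube([73, 25, 910]);
translate([1520, 476, 78]) cube([73, 25, 910]);
translate([1638, 476, 78]) cube([73, 25, 910]);
translate([1756, 476, 78]) cube([73, 25, 910]);


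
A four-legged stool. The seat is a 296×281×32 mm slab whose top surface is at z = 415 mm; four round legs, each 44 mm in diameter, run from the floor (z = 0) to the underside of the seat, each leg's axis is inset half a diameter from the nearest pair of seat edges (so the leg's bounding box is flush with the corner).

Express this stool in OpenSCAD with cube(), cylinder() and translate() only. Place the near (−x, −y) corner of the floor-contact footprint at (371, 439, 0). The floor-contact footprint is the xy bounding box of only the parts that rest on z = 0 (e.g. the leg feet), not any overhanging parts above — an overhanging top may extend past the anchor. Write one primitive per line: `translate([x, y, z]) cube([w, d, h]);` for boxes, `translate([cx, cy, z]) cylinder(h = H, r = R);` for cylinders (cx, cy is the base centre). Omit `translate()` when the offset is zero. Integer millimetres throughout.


translate([371, 439, 383]) cube([296, 281, 32]);
translate([393, 461, 0]) cylinder(h = 383, r = 22);
translate([645, 461, 0]) cylinder(h = 383, r = 22);
translate([393, 698, 0]) cylinder(h = 383, r = 22);
translate([645, 698, 0]) cylinder(h = 383, r = 22);


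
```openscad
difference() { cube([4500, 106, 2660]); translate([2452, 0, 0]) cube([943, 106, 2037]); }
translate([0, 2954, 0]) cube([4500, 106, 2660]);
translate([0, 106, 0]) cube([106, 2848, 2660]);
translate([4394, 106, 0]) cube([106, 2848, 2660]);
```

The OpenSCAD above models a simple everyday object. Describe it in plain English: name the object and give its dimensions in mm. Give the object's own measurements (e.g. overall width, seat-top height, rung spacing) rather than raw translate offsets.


A single room: four walls, each 2660 mm tall and 106 mm thick, enclosing an outside footprint 4500×3060 mm (x × y), no floor or roof. The front and back walls (−y and +y sides) run the full x-width; the side walls fit between their inner faces. A door opening 943 mm wide and 2037 mm tall is cut through the front wall from the floor up, its −x edge 2452 mm from the wall's −x end.


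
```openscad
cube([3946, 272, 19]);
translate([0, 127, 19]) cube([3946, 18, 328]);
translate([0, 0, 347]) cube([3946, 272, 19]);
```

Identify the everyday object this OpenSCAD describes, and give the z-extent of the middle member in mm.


An I-beam. The web height is 328 mm.

Two wide flanges with a thin centred web — an I-beam. Overall 366 mm minus two 19 mm flanges gives a web of 366 − 2·19 = 328 mm.


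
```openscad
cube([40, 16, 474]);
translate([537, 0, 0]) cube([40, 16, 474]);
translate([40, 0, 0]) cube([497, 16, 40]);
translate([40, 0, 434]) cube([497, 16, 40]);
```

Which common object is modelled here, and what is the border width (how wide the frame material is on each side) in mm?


A picture frame. The border width is 40 mm.

Four thin pieces enclosing a rectangular opening — a picture frame. The two full-height stiles are 474 mm tall; the top rail sits at z = 434 and is 40 mm tall, so the border above the opening is 474 − 434 = 40 mm, matching the stile x-width.


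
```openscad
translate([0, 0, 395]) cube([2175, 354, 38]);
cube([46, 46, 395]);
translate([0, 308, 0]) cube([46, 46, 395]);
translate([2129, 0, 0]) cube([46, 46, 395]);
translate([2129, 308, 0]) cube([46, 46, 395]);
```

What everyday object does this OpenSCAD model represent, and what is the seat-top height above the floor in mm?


A bench. The seat-top height is 433 mm.

A long slab on four corner posts — a bench. The slab sits at z = 395 with thickness 38, so the top is 395 + 38 = 433 mm.


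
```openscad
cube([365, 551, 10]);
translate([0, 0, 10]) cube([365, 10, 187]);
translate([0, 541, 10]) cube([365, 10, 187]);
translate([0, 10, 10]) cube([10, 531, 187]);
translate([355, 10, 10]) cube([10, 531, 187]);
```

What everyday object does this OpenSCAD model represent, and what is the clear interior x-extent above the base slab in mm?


An open box. The internal width is 345 mm.

A 365×551 base slab with four walls standing on it — an open box. The base is 365 mm wide and the walls are 10 mm thick, so the internal width is 365 − 2 × 10 = 345 mm.


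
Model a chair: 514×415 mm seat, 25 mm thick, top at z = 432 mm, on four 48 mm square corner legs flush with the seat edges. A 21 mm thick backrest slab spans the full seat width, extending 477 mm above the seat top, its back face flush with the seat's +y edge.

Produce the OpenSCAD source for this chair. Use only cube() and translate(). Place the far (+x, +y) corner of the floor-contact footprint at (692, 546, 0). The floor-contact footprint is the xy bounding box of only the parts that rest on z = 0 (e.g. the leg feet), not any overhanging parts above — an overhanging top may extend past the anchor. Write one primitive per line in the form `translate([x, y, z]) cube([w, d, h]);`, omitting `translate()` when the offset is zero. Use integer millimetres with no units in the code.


translate([178, 131, 407]) cube([514, 415, 25]);
translate([178, 131, 0]) cube([48, 48, 407]);
translate([644, 131, 0]) cube([48, 48, 407]);
translate([178, 498, 0]) cube([48, 48, 407]);
translate([644, 498, 0]) cube([48, 48, 407]);
translate([178, 525, 432]) cube([514, 21, 477]);


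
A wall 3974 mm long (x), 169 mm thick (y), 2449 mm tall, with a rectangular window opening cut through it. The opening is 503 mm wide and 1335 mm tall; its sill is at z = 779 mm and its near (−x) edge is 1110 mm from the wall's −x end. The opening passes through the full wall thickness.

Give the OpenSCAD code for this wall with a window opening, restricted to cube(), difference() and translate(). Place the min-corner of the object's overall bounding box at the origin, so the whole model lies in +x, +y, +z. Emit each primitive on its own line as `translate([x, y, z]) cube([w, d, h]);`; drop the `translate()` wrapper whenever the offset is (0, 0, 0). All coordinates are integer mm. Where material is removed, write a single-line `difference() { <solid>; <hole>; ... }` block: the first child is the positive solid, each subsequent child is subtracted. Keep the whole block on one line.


difference() { cube([3974, 169, 2449]); translate([1110, 0, 779]) cube([503, 169, 1335]); }


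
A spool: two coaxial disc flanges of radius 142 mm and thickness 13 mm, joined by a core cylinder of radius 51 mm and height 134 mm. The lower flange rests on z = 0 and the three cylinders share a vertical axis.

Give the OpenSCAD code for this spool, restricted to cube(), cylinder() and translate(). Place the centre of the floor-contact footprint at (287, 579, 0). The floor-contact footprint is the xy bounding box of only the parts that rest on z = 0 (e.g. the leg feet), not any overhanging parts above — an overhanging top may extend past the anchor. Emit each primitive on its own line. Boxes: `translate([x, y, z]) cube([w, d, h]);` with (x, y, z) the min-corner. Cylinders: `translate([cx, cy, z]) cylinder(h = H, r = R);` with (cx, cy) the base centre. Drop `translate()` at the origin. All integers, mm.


translate([287, 579, 0]) cylinder(h = 13, r = 142);
translate([287, 579, 13]) cylinder(h = 134, r = 51);
translate([287, 579, 147]) cylinder(h = 13, r = 142);


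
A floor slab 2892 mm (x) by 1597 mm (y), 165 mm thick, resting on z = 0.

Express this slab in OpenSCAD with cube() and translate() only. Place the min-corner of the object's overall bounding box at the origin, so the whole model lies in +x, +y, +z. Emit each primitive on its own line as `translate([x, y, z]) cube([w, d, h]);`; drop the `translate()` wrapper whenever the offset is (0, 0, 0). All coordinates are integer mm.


cube([2892, 1597, 165]);


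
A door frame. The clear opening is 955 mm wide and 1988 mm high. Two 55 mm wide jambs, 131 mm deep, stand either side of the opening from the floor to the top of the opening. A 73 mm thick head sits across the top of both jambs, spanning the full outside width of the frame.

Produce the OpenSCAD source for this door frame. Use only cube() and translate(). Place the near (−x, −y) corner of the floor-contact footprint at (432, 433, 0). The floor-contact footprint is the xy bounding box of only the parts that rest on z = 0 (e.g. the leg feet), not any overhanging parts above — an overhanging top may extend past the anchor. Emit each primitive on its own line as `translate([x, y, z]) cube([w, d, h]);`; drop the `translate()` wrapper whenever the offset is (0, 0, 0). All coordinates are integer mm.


translate([432, 433, 0]) cube([55, 131, 1988]);
translate([1442, 433, 0]) cube([55, 131, 1988]);
translate([432, 433, 1988]) cube([1065, 131, 73]);


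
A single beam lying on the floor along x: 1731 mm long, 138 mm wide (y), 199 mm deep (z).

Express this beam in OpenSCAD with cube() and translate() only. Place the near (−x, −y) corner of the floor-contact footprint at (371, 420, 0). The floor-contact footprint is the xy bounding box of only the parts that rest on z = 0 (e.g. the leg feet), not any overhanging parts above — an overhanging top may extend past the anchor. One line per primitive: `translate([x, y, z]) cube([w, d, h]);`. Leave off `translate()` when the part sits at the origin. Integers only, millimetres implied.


translate([371, 420, 0]) cube([1731, 138, 199]);


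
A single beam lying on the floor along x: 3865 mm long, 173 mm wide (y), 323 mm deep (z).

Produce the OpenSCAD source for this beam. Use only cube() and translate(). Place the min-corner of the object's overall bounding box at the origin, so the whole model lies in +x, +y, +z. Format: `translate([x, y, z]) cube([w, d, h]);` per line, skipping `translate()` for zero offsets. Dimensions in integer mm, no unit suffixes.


cube([3865, 173, 323]);


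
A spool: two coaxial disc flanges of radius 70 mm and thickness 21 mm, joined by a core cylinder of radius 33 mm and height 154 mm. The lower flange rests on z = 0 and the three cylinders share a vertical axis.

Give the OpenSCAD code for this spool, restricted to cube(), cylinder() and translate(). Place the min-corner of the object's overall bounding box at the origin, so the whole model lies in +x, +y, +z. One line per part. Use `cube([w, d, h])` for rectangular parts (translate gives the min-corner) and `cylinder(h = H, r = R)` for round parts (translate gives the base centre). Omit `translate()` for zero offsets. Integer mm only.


translate([70, 70, 0]) cylinder(h = 21, r = 70);
translate([70, 70, 21]) cylinder(h = 154, r = 33);
translate([70, 70, 175]) cylinder(h = 21, r = 70);


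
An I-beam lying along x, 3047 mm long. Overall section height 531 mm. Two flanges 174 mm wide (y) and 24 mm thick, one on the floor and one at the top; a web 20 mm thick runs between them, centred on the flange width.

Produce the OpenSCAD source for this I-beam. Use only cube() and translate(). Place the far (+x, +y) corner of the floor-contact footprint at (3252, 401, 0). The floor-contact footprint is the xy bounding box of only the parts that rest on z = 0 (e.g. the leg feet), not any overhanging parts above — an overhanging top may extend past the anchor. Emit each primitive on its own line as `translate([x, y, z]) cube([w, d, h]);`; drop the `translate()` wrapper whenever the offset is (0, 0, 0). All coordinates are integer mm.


translate([205, 227, 0]) cube([3047, 174, 24]);
translate([205, 304, 24]) cube([3047, 20, 483]);
translate([205, 227, 507]) cube([3047, 174, 24]);


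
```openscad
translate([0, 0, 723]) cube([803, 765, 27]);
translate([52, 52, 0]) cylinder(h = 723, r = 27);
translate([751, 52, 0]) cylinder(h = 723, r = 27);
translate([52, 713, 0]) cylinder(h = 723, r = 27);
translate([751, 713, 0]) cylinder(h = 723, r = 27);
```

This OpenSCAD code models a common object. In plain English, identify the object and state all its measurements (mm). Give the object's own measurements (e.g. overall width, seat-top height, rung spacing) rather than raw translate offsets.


A rectangular dining table. The top is 803×765×27 mm with its upper surface at z = 750 mm. It stands on four round legs of 54 mm diameter, each leg's bounding box inset 25 mm from the nearest pair of top edges, running from the floor to the underside of the top.


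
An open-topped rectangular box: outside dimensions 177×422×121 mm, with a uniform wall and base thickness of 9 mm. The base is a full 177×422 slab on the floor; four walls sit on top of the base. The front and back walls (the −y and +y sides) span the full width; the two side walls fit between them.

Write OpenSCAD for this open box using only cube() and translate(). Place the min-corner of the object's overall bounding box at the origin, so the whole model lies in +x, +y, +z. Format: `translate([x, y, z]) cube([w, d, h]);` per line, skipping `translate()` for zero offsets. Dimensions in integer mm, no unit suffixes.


cube([177, 422, 9]);
translate([0, 0, 9]) cube([177, 9, 112]);
translate([0, 413, 9]) cube([177, 9, 112]);
translate([0, 9, 9]) cube([9, 404, 112]);
translate([168, 9, 9]) cube([9, 404, 112]);


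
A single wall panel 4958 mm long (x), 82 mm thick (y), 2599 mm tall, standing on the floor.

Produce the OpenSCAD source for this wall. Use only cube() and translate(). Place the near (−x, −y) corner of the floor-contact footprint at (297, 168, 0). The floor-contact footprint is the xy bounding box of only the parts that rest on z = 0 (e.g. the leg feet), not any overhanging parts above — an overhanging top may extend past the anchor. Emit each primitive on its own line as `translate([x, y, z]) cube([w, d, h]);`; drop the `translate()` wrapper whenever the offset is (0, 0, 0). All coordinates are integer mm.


translate([297, 168, 0]) cube([4958, 82, 2599]);


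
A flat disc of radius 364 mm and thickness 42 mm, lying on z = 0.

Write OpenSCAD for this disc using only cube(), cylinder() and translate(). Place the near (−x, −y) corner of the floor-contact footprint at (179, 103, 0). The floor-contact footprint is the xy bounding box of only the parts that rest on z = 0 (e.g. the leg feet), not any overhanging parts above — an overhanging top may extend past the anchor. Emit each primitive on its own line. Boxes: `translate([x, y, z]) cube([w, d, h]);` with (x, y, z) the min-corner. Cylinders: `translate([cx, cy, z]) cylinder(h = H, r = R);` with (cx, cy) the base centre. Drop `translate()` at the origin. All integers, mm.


translate([543, 467, 0]) cylinder(h = 42, r = 364);


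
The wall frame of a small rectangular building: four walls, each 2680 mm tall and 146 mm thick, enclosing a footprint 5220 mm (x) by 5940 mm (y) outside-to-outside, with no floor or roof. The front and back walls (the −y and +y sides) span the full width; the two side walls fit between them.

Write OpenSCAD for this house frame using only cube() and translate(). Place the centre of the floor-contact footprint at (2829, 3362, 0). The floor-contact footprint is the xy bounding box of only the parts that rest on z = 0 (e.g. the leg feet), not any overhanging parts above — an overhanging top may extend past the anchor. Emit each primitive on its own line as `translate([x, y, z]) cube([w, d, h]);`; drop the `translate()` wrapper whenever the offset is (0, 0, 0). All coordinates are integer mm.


translate([219, 392, 0]) cube([5220, 146, 2680]);
translate([219, 6186, 0]) cube([5220, 146, 2680]);
translate([219, 538, 0]) cube([146, 5648, 2680]);
translate([5293, 538, 0]) cube([146, 5648, 2680]);


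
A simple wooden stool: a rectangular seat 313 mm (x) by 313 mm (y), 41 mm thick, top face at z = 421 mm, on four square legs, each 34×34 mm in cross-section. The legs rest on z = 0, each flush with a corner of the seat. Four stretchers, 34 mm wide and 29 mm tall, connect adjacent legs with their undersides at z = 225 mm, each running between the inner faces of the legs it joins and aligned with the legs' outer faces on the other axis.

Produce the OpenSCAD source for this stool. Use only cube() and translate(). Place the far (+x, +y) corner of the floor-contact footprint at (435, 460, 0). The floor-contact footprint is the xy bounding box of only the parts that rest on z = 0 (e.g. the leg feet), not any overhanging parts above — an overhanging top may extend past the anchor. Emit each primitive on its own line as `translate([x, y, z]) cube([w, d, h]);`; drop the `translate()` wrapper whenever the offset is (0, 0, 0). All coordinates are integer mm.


// leg_h = 421 - 41 = 380
// stretcher span = 313 - 2*34 = 245
translate([122, 147, 380]) cube([313, 313, 41]);
translate([122, 147, 0]) cube([34, 34, 380]);
translate([401, 147, 0]) cube([34, 34, 380]);
translate([122, 426, 0]) cube([34, 34, 380]);
translate([401, 426, 0]) cube([34, 34, 380]);
translate([156, 147, 225]) cube([245, 34, 29]);
translate([156, 426, 225]) cube([245, 34, 29]);
translate([122, 181, 225]) cube([34, 245, 29]);
translate([401, 181, 225]) cube([34, 245, 29]);
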